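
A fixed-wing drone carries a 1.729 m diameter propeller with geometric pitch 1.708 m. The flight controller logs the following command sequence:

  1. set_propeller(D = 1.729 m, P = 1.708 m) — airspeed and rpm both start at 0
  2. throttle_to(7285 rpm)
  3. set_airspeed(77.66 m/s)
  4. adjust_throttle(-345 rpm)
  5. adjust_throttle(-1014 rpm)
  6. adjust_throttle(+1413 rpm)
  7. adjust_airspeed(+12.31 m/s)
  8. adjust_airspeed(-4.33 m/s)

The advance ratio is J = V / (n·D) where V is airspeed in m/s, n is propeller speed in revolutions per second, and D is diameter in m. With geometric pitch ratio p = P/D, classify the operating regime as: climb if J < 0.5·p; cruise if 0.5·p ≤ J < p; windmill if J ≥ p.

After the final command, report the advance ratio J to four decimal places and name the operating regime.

set_propeller: D = 1.729 m, P = 1.708 m (p = P/D = 0.987854); state ← (V=0, rpm=0)
throttle_to(7285): rpm ← 7285
set_airspeed(77.66): V ← 77.66 m/s
adjust_throttle(-345): rpm ← 7285 -345 = 6940
adjust_throttle(-1014): rpm ← 6940 -1014 = 5926
adjust_throttle(+1413): rpm ← 5926 +1413 = 7339
adjust_airspeed(+12.31): V ← 77.66 +12.31 = 89.97 m/s
adjust_airspeed(-4.33): V ← 89.97 -4.33 = 85.64 m/s
final state: V = 85.64 m/s, rpm = 7339 → n = rpm/60 = 122.316667 rev/s
J = V / (n·D) = 85.64 / (122.316667 × 1.729) = 0.404945
regime bands: climb J<0.4939 | cruise [0.4939, 0.9879) | windmill J≥0.9879
J = 0.4049 → climb

J = 0.4049, regime = climb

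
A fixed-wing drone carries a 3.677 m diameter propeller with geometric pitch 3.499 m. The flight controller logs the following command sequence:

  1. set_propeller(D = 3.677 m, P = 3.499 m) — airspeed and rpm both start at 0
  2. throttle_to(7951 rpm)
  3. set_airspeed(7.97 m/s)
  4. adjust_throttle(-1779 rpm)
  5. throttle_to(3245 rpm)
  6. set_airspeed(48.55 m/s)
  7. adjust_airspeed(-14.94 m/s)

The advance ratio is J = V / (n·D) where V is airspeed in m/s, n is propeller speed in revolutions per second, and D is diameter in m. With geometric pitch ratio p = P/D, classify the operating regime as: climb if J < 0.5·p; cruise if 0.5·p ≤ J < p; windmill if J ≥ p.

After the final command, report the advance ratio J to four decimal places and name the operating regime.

J = 0.1690, regime = climb

set_propeller: D = 3.677 m, P = 3.499 m (p = P/D = 0.951591); state ← (V=0, rpm=0)
throttle_to(7951): rpm ← 7951
set_airspeed(7.97): V ← 7.97 m/s
adjust_throttle(-1779): rpm ← 7951 -1779 = 6172
throttle_to(3245): rpm ← 3245
set_airspeed(48.55): V ← 48.55 m/s
adjust_airspeed(-14.94): V ← 48.55 -14.94 = 33.61 m/s
final state: V = 33.61 m/s, rpm = 3245 → n = rpm/60 = 54.083333 rev/s
J = V / (n·D) = 33.61 / (54.083333 × 3.677) = 0.169010
regime bands: climb J<0.4758 | cruise [0.4758, 0.9516) | windmill J≥0.9516
J = 0.1690 → climb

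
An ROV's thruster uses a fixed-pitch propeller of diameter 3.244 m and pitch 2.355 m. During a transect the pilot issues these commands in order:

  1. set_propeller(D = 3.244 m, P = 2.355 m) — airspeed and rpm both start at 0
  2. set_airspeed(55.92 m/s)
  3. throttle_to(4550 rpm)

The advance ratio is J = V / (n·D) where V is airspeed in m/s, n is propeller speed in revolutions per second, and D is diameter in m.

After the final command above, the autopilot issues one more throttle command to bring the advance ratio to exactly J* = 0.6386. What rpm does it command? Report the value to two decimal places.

set_propeller: D = 3.244 m, P = 2.355 m (p = P/D = 0.725956); state ← (V=0, rpm=0)
set_airspeed(55.92): V ← 55.92 m/s
throttle_to(4550): rpm ← 4550
final state: V = 55.92 m/s, rpm = 4550 → n = rpm/60 = 75.833333 rev/s
target J* = 0.6386; solve J* = V/(n·D) for n: n = V/(J*·D) = 55.92/(0.6386 × 3.244) = 26.993388 rev/s
rpm = 60·n = 1619.603301

rpm = 1619.60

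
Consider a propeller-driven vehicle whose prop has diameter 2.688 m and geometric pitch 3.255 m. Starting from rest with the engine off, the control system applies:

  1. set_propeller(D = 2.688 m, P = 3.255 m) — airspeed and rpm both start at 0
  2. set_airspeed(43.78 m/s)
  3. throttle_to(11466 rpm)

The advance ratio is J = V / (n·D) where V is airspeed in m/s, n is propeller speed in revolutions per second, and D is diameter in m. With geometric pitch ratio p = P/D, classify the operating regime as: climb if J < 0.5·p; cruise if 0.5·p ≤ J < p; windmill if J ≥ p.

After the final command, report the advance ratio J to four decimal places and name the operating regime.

set_propeller: D = 2.688 m, P = 3.255 m (p = P/D = 1.210937); state ← (V=0, rpm=0)
set_airspeed(43.78): V ← 43.78 m/s
throttle_to(11466): rpm ← 11466
final state: V = 43.78 m/s, rpm = 11466 → n = rpm/60 = 191.100000 rev/s
J = V / (n·D) = 43.78 / (191.100000 × 2.688) = 0.085229
regime bands: climb J<0.6055 | cruise [0.6055, 1.2109) | windmill J≥1.2109
J = 0.0852 → climb

J = 0.0852, regime = climb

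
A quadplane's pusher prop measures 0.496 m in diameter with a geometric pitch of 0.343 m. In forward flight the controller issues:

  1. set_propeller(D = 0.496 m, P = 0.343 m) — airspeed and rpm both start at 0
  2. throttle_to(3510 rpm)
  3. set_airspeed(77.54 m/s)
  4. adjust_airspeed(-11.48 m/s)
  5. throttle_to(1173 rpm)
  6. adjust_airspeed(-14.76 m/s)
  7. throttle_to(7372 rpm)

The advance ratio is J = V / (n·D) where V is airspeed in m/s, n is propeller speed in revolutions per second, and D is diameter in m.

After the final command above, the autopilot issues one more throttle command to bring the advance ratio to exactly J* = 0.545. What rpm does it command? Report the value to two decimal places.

rpm = 11386.50

set_propeller: D = 0.496 m, P = 0.343 m (p = P/D = 0.691532); state ← (V=0, rpm=0)
throttle_to(3510): rpm ← 3510
set_airspeed(77.54): V ← 77.54 m/s
adjust_airspeed(-11.48): V ← 77.54 -11.48 = 66.06 m/s
throttle_to(1173): rpm ← 1173
adjust_airspeed(-14.76): V ← 66.06 -14.76 = 51.3 m/s
throttle_to(7372): rpm ← 7372
final state: V = 51.3 m/s, rpm = 7372 → n = rpm/60 = 122.866667 rev/s
target J* = 0.545; solve J* = V/(n·D) for n: n = V/(J*·D) = 51.3/(0.545 × 0.496) = 189.775081 rev/s
rpm = 60·n = 11386.504883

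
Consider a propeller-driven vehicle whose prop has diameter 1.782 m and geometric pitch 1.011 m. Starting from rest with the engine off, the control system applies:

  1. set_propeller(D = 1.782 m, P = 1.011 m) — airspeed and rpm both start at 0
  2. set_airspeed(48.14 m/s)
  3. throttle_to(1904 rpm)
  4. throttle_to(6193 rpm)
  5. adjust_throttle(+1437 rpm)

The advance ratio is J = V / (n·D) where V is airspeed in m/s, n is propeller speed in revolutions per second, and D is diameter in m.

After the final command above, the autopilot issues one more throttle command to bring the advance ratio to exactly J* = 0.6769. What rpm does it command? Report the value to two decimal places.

rpm = 2394.56

set_propeller: D = 1.782 m, P = 1.011 m (p = P/D = 0.567340); state ← (V=0, rpm=0)
set_airspeed(48.14): V ← 48.14 m/s
throttle_to(1904): rpm ← 1904
throttle_to(6193): rpm ← 6193
adjust_throttle(+1437): rpm ← 6193 +1437 = 7630
final state: V = 48.14 m/s, rpm = 7630 → n = rpm/60 = 127.166667 rev/s
target J* = 0.6769; solve J* = V/(n·D) for n: n = V/(J*·D) = 48.14/(0.6769 × 1.782) = 39.909278 rev/s
rpm = 60·n = 2394.556686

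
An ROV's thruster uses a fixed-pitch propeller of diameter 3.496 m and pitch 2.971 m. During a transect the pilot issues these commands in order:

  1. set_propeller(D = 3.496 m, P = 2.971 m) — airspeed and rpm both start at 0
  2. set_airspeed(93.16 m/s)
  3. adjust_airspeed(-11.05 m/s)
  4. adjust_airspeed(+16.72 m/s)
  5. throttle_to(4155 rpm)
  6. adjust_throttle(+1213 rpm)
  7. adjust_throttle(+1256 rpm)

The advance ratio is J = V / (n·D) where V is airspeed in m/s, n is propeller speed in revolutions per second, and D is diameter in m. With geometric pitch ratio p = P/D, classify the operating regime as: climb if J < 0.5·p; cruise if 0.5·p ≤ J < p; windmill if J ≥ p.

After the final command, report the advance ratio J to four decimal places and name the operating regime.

set_propeller: D = 3.496 m, P = 2.971 m (p = P/D = 0.849828); state ← (V=0, rpm=0)
set_airspeed(93.16): V ← 93.16 m/s
adjust_airspeed(-11.05): V ← 93.16 -11.05 = 82.11 m/s
adjust_airspeed(+16.72): V ← 82.11 +16.72 = 98.83 m/s
throttle_to(4155): rpm ← 4155
adjust_throttle(+1213): rpm ← 4155 +1213 = 5368
adjust_throttle(+1256): rpm ← 5368 +1256 = 6624
final state: V = 98.83 m/s, rpm = 6624 → n = rpm/60 = 110.400000 rev/s
J = V / (n·D) = 98.83 / (110.400000 × 3.496) = 0.256064
regime bands: climb J<0.4249 | cruise [0.4249, 0.8498) | windmill J≥0.8498
J = 0.2561 → climb

J = 0.2561, regime = climb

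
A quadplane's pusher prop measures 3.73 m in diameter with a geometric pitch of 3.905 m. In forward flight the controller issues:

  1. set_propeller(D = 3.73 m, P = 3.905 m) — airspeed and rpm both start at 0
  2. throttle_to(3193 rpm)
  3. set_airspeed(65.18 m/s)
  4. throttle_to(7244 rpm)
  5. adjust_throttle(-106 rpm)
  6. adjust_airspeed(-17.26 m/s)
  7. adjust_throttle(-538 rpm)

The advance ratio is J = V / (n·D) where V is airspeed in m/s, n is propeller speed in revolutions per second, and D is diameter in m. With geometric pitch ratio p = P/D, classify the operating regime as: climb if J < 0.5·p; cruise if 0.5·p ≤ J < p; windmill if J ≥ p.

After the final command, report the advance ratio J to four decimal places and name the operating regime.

J = 0.1168, regime = climb

set_propeller: D = 3.73 m, P = 3.905 m (p = P/D = 1.046917); state ← (V=0, rpm=0)
throttle_to(3193): rpm ← 3193
set_airspeed(65.18): V ← 65.18 m/s
throttle_to(7244): rpm ← 7244
adjust_throttle(-106): rpm ← 7244 -106 = 7138
adjust_airspeed(-17.26): V ← 65.18 -17.26 = 47.92 m/s
adjust_throttle(-538): rpm ← 7138 -538 = 6600
final state: V = 47.92 m/s, rpm = 6600 → n = rpm/60 = 110.000000 rev/s
J = V / (n·D) = 47.92 / (110.000000 × 3.73) = 0.116793
regime bands: climb J<0.5235 | cruise [0.5235, 1.0469) | windmill J≥1.0469
J = 0.1168 → climb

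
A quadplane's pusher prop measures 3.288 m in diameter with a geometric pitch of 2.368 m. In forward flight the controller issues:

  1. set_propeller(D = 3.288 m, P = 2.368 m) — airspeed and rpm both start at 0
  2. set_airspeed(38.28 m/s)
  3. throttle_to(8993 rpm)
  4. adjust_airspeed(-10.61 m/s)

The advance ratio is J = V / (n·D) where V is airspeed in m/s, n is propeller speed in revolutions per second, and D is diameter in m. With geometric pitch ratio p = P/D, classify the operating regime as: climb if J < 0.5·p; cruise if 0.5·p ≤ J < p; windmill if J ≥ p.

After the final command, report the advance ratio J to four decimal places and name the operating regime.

set_propeller: D = 3.288 m, P = 2.368 m (p = P/D = 0.720195); state ← (V=0, rpm=0)
set_airspeed(38.28): V ← 38.28 m/s
throttle_to(8993): rpm ← 8993
adjust_airspeed(-10.61): V ← 38.28 -10.61 = 27.67 m/s
final state: V = 27.67 m/s, rpm = 8993 → n = rpm/60 = 149.883333 rev/s
J = V / (n·D) = 27.67 / (149.883333 × 3.288) = 0.056147
regime bands: climb J<0.3601 | cruise [0.3601, 0.7202) | windmill J≥0.7202
J = 0.0561 → climb

J = 0.0561, regime = climb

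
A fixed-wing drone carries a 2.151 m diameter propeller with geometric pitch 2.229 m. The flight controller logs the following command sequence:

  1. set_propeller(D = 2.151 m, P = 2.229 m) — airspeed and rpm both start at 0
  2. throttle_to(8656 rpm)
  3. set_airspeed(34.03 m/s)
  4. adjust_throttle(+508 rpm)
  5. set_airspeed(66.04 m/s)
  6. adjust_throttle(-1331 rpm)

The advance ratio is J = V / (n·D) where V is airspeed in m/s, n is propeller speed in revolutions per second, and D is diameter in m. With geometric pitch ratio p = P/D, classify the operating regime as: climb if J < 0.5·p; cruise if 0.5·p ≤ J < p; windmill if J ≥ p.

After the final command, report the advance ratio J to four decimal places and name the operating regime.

J = 0.2352, regime = climb

set_propeller: D = 2.151 m, P = 2.229 m (p = P/D = 1.036262); state ← (V=0, rpm=0)
throttle_to(8656): rpm ← 8656
set_airspeed(34.03): V ← 34.03 m/s
adjust_throttle(+508): rpm ← 8656 +508 = 9164
set_airspeed(66.04): V ← 66.04 m/s
adjust_throttle(-1331): rpm ← 9164 -1331 = 7833
final state: V = 66.04 m/s, rpm = 7833 → n = rpm/60 = 130.550000 rev/s
J = V / (n·D) = 66.04 / (130.550000 × 2.151) = 0.235174
regime bands: climb J<0.5181 | cruise [0.5181, 1.0363) | windmill J≥1.0363
J = 0.2352 → climb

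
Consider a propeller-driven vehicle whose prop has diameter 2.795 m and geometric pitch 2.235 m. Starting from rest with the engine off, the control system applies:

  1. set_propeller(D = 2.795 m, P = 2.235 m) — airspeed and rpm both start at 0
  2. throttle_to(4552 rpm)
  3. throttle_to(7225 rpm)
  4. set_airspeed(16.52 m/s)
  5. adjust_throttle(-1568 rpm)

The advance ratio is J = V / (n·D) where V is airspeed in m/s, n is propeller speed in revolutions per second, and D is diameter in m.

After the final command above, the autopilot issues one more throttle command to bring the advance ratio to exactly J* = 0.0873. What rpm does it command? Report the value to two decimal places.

rpm = 4062.24

set_propeller: D = 2.795 m, P = 2.235 m (p = P/D = 0.799642); state ← (V=0, rpm=0)
throttle_to(4552): rpm ← 4552
throttle_to(7225): rpm ← 7225
set_airspeed(16.52): V ← 16.52 m/s
adjust_throttle(-1568): rpm ← 7225 -1568 = 5657
final state: V = 16.52 m/s, rpm = 5657 → n = rpm/60 = 94.283333 rev/s
target J* = 0.0873; solve J* = V/(n·D) for n: n = V/(J*·D) = 16.52/(0.0873 × 2.795) = 67.703947 rev/s
rpm = 60·n = 4062.236812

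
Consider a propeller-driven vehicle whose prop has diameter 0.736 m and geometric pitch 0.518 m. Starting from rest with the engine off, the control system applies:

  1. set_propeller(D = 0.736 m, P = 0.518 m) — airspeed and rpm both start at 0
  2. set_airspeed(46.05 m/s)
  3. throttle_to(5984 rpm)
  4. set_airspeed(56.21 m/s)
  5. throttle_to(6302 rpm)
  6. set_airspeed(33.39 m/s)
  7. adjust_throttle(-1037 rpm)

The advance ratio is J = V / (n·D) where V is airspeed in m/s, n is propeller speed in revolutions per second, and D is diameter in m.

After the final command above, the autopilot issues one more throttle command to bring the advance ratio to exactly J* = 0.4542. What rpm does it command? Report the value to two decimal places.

set_propeller: D = 0.736 m, P = 0.518 m (p = P/D = 0.703804); state ← (V=0, rpm=0)
set_airspeed(46.05): V ← 46.05 m/s
throttle_to(5984): rpm ← 5984
set_airspeed(56.21): V ← 56.21 m/s
throttle_to(6302): rpm ← 6302
set_airspeed(33.39): V ← 33.39 m/s
adjust_throttle(-1037): rpm ← 6302 -1037 = 5265
final state: V = 33.39 m/s, rpm = 5265 → n = rpm/60 = 87.750000 rev/s
target J* = 0.4542; solve J* = V/(n·D) for n: n = V/(J*·D) = 33.39/(0.4542 × 0.736) = 99.882976 rev/s
rpm = 60·n = 5992.978577

rpm = 5992.98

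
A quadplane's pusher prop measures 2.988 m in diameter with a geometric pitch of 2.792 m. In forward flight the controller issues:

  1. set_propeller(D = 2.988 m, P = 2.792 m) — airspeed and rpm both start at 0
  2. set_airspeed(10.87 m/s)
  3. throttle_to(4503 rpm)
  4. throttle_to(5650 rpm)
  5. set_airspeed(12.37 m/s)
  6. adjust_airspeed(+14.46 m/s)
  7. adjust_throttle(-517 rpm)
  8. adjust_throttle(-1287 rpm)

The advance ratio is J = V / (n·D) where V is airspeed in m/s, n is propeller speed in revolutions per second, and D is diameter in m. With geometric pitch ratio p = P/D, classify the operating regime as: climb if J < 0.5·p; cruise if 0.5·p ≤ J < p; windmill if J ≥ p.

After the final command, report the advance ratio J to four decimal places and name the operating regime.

J = 0.1401, regime = climb

set_propeller: D = 2.988 m, P = 2.792 m (p = P/D = 0.934404); state ← (V=0, rpm=0)
set_airspeed(10.87): V ← 10.87 m/s
throttle_to(4503): rpm ← 4503
throttle_to(5650): rpm ← 5650
set_airspeed(12.37): V ← 12.37 m/s
adjust_airspeed(+14.46): V ← 12.37 +14.46 = 26.83 m/s
adjust_throttle(-517): rpm ← 5650 -517 = 5133
adjust_throttle(-1287): rpm ← 5133 -1287 = 3846
final state: V = 26.83 m/s, rpm = 3846 → n = rpm/60 = 64.100000 rev/s
J = V / (n·D) = 26.83 / (64.100000 × 2.988) = 0.140082
regime bands: climb J<0.4672 | cruise [0.4672, 0.9344) | windmill J≥0.9344
J = 0.1401 → climb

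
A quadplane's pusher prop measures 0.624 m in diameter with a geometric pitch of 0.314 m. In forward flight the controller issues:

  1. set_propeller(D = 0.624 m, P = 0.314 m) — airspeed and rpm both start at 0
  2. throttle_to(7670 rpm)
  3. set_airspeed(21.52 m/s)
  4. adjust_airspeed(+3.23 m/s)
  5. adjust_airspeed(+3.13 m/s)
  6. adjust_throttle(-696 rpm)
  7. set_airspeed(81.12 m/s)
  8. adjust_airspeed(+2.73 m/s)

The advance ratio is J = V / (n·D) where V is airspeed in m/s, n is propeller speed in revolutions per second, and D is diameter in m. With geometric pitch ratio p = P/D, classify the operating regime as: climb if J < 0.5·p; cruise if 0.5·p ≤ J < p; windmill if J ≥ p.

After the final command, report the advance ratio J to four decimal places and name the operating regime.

J = 1.1561, regime = windmill

set_propeller: D = 0.624 m, P = 0.314 m (p = P/D = 0.503205); state ← (V=0, rpm=0)
throttle_to(7670): rpm ← 7670
set_airspeed(21.52): V ← 21.52 m/s
adjust_airspeed(+3.23): V ← 21.52 +3.23 = 24.75 m/s
adjust_airspeed(+3.13): V ← 24.75 +3.13 = 27.88 m/s
adjust_throttle(-696): rpm ← 7670 -696 = 6974
set_airspeed(81.12): V ← 81.12 m/s
adjust_airspeed(+2.73): V ← 81.12 +2.73 = 83.85 m/s
final state: V = 83.85 m/s, rpm = 6974 → n = rpm/60 = 116.233333 rev/s
J = V / (n·D) = 83.85 / (116.233333 × 0.624) = 1.156080
regime bands: climb J<0.2516 | cruise [0.2516, 0.5032) | windmill J≥0.5032
J = 1.1561 → windmill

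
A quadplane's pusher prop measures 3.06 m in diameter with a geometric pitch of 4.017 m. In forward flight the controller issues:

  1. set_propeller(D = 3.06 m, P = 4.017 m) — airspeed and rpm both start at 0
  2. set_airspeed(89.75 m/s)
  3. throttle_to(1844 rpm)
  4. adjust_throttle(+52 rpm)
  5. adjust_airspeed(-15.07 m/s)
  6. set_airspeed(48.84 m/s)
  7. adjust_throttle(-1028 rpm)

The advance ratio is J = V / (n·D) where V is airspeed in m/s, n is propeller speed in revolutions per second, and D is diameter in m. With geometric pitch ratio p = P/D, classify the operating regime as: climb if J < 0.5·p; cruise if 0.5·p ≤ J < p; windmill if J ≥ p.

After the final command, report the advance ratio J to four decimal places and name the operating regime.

J = 1.1033, regime = cruise

set_propeller: D = 3.06 m, P = 4.017 m (p = P/D = 1.312745); state ← (V=0, rpm=0)
set_airspeed(89.75): V ← 89.75 m/s
throttle_to(1844): rpm ← 1844
adjust_throttle(+52): rpm ← 1844 +52 = 1896
adjust_airspeed(-15.07): V ← 89.75 -15.07 = 74.68 m/s
set_airspeed(48.84): V ← 48.84 m/s
adjust_throttle(-1028): rpm ← 1896 -1028 = 868
final state: V = 48.84 m/s, rpm = 868 → n = rpm/60 = 14.466667 rev/s
J = V / (n·D) = 48.84 / (14.466667 × 3.06) = 1.103280
regime bands: climb J<0.6564 | cruise [0.6564, 1.3127) | windmill J≥1.3127
J = 1.1033 → cruise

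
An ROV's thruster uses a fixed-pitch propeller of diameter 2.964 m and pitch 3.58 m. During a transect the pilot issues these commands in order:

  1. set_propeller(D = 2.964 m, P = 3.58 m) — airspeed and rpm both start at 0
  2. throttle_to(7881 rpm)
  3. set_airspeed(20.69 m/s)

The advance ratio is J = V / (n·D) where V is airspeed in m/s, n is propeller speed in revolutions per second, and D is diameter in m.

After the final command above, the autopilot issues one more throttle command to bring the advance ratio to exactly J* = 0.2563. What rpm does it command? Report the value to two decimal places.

rpm = 1634.12

set_propeller: D = 2.964 m, P = 3.58 m (p = P/D = 1.207827); state ← (V=0, rpm=0)
throttle_to(7881): rpm ← 7881
set_airspeed(20.69): V ← 20.69 m/s
final state: V = 20.69 m/s, rpm = 7881 → n = rpm/60 = 131.350000 rev/s
target J* = 0.2563; solve J* = V/(n·D) for n: n = V/(J*·D) = 20.69/(0.2563 × 2.964) = 27.235395 rev/s
rpm = 60·n = 1634.123726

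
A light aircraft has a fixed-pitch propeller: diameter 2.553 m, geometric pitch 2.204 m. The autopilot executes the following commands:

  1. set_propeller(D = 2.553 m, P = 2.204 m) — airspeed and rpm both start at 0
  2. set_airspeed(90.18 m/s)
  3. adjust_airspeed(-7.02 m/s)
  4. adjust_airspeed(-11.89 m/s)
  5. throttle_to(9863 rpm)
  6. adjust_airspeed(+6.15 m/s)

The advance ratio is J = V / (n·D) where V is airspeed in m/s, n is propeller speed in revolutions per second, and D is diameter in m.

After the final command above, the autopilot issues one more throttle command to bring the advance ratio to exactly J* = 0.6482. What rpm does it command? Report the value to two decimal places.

rpm = 2807.01

set_propeller: D = 2.553 m, P = 2.204 m (p = P/D = 0.863298); state ← (V=0, rpm=0)
set_airspeed(90.18): V ← 90.18 m/s
adjust_airspeed(-7.02): V ← 90.18 -7.02 = 83.16 m/s
adjust_airspeed(-11.89): V ← 83.16 -11.89 = 71.27 m/s
throttle_to(9863): rpm ← 9863
adjust_airspeed(+6.15): V ← 71.27 +6.15 = 77.42 m/s
final state: V = 77.42 m/s, rpm = 9863 → n = rpm/60 = 164.383333 rev/s
target J* = 0.6482; solve J* = V/(n·D) for n: n = V/(J*·D) = 77.42/(0.6482 × 2.553) = 46.783566 rev/s
rpm = 60·n = 2807.013982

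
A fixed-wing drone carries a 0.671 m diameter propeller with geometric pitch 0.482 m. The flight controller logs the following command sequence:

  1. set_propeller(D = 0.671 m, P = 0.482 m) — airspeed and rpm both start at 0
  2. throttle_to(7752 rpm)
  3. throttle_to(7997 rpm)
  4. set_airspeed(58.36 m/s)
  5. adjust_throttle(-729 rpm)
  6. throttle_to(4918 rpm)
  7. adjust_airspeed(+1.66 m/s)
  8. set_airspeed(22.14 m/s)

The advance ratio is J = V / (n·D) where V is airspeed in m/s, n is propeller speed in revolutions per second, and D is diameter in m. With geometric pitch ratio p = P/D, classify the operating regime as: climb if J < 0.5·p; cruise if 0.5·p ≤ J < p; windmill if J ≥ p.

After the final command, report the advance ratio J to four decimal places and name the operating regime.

J = 0.4025, regime = cruise

set_propeller: D = 0.671 m, P = 0.482 m (p = P/D = 0.718331); state ← (V=0, rpm=0)
throttle_to(7752): rpm ← 7752
throttle_to(7997): rpm ← 7997
set_airspeed(58.36): V ← 58.36 m/s
adjust_throttle(-729): rpm ← 7997 -729 = 7268
throttle_to(4918): rpm ← 4918
adjust_airspeed(+1.66): V ← 58.36 +1.66 = 60.02 m/s
set_airspeed(22.14): V ← 22.14 m/s
final state: V = 22.14 m/s, rpm = 4918 → n = rpm/60 = 81.966667 rev/s
J = V / (n·D) = 22.14 / (81.966667 × 0.671) = 0.402548
regime bands: climb J<0.3592 | cruise [0.3592, 0.7183) | windmill J≥0.7183
J = 0.4025 → cruise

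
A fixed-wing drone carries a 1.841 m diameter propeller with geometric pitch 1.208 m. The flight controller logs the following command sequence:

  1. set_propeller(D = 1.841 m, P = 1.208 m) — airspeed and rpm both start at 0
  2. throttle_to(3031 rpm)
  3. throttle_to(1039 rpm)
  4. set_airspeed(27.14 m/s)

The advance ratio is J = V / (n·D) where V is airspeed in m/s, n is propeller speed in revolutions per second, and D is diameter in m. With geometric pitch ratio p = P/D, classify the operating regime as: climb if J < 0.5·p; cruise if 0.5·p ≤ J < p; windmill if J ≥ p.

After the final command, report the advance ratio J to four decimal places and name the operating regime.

set_propeller: D = 1.841 m, P = 1.208 m (p = P/D = 0.656165); state ← (V=0, rpm=0)
throttle_to(3031): rpm ← 3031
throttle_to(1039): rpm ← 1039
set_airspeed(27.14): V ← 27.14 m/s
final state: V = 27.14 m/s, rpm = 1039 → n = rpm/60 = 17.316667 rev/s
J = V / (n·D) = 27.14 / (17.316667 × 1.841) = 0.851318
regime bands: climb J<0.3281 | cruise [0.3281, 0.6562) | windmill J≥0.6562
J = 0.8513 → windmill

J = 0.8513, regime = windmill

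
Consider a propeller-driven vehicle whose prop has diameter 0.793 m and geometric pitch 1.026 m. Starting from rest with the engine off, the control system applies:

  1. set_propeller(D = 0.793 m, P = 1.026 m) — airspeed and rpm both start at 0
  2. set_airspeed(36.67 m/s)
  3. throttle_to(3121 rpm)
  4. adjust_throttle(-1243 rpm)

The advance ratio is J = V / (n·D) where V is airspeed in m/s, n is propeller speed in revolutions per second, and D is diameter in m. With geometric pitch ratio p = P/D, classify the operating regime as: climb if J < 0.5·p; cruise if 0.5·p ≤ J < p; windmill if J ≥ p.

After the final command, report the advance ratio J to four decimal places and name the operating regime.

J = 1.4774, regime = windmill

set_propeller: D = 0.793 m, P = 1.026 m (p = P/D = 1.293821); state ← (V=0, rpm=0)
set_airspeed(36.67): V ← 36.67 m/s
throttle_to(3121): rpm ← 3121
adjust_throttle(-1243): rpm ← 3121 -1243 = 1878
final state: V = 36.67 m/s, rpm = 1878 → n = rpm/60 = 31.300000 rev/s
J = V / (n·D) = 36.67 / (31.300000 × 0.793) = 1.477384
regime bands: climb J<0.6469 | cruise [0.6469, 1.2938) | windmill J≥1.2938
J = 1.4774 → windmill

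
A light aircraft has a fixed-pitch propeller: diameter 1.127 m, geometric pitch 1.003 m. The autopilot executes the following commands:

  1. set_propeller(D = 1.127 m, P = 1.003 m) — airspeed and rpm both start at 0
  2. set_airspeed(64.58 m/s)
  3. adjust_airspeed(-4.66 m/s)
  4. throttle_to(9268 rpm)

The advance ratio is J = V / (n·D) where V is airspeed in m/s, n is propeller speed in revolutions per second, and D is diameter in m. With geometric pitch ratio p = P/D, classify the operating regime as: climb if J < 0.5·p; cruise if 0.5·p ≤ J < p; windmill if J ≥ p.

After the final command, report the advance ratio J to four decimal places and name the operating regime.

J = 0.3442, regime = climb

set_propeller: D = 1.127 m, P = 1.003 m (p = P/D = 0.889973); state ← (V=0, rpm=0)
set_airspeed(64.58): V ← 64.58 m/s
adjust_airspeed(-4.66): V ← 64.58 -4.66 = 59.92 m/s
throttle_to(9268): rpm ← 9268
final state: V = 59.92 m/s, rpm = 9268 → n = rpm/60 = 154.466667 rev/s
J = V / (n·D) = 59.92 / (154.466667 × 1.127) = 0.344202
regime bands: climb J<0.4450 | cruise [0.4450, 0.8900) | windmill J≥0.8900
J = 0.3442 → climb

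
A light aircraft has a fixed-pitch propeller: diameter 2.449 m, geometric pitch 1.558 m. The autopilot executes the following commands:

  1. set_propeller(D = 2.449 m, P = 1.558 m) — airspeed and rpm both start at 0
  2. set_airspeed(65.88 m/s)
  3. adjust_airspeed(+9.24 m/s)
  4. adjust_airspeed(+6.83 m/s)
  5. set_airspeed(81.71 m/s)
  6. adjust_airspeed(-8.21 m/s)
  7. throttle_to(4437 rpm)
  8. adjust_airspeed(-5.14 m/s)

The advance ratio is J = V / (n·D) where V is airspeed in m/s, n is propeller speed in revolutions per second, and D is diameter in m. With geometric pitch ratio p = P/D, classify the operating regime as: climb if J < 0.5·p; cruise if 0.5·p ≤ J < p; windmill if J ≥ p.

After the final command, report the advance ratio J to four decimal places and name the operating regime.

set_propeller: D = 2.449 m, P = 1.558 m (p = P/D = 0.636178); state ← (V=0, rpm=0)
set_airspeed(65.88): V ← 65.88 m/s
adjust_airspeed(+9.24): V ← 65.88 +9.24 = 75.12 m/s
adjust_airspeed(+6.83): V ← 75.12 +6.83 = 81.95 m/s
set_airspeed(81.71): V ← 81.71 m/s
adjust_airspeed(-8.21): V ← 81.71 -8.21 = 73.5 m/s
throttle_to(4437): rpm ← 4437
adjust_airspeed(-5.14): V ← 73.5 -5.14 = 68.36 m/s
final state: V = 68.36 m/s, rpm = 4437 → n = rpm/60 = 73.950000 rev/s
J = V / (n·D) = 68.36 / (73.950000 × 2.449) = 0.377464
regime bands: climb J<0.3181 | cruise [0.3181, 0.6362) | windmill J≥0.6362
J = 0.3775 → cruise

J = 0.3775, regime = cruise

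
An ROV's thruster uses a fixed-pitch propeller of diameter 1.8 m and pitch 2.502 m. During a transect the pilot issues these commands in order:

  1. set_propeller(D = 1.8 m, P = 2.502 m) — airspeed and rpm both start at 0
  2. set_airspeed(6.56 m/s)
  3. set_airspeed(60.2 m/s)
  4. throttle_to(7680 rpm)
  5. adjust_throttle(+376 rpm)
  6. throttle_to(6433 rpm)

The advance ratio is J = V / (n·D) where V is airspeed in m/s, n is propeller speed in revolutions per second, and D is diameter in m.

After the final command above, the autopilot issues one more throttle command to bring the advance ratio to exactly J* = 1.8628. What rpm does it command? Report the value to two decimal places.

rpm = 1077.23

set_propeller: D = 1.8 m, P = 2.502 m (p = P/D = 1.390000); state ← (V=0, rpm=0)
set_airspeed(6.56): V ← 6.56 m/s
set_airspeed(60.2): V ← 60.2 m/s
throttle_to(7680): rpm ← 7680
adjust_throttle(+376): rpm ← 7680 +376 = 8056
throttle_to(6433): rpm ← 6433
final state: V = 60.2 m/s, rpm = 6433 → n = rpm/60 = 107.216667 rev/s
target J* = 1.8628; solve J* = V/(n·D) for n: n = V/(J*·D) = 60.2/(1.8628 × 1.8) = 17.953857 rev/s
rpm = 60·n = 1077.231408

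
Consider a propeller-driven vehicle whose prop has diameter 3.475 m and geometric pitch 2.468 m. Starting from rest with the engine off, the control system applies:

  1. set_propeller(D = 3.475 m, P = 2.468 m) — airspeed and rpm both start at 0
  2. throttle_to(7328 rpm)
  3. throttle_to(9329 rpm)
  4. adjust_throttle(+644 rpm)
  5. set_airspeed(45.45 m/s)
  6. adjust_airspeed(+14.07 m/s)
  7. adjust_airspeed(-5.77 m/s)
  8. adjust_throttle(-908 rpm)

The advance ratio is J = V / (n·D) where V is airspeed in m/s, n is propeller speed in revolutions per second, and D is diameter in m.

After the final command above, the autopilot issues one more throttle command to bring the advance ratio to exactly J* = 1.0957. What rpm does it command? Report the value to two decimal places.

set_propeller: D = 3.475 m, P = 2.468 m (p = P/D = 0.710216); state ← (V=0, rpm=0)
throttle_to(7328): rpm ← 7328
throttle_to(9329): rpm ← 9329
adjust_throttle(+644): rpm ← 9329 +644 = 9973
set_airspeed(45.45): V ← 45.45 m/s
adjust_airspeed(+14.07): V ← 45.45 +14.07 = 59.52 m/s
adjust_airspeed(-5.77): V ← 59.52 -5.77 = 53.75 m/s
adjust_throttle(-908): rpm ← 9973 -908 = 9065
final state: V = 53.75 m/s, rpm = 9065 → n = rpm/60 = 151.083333 rev/s
target J* = 1.0957; solve J* = V/(n·D) for n: n = V/(J*·D) = 53.75/(1.0957 × 3.475) = 14.116661 rev/s
rpm = 60·n = 846.999684

rpm = 847.00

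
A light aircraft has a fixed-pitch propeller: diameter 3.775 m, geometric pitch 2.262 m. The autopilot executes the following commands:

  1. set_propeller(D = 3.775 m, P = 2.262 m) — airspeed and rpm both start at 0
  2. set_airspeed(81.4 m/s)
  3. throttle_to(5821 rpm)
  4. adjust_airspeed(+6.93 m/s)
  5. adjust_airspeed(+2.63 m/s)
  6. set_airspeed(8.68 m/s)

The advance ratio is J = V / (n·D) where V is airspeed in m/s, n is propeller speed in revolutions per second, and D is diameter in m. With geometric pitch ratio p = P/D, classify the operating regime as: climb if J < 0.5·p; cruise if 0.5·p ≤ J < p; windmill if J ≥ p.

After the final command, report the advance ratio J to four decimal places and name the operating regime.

J = 0.0237, regime = climb

set_propeller: D = 3.775 m, P = 2.262 m (p = P/D = 0.599205); state ← (V=0, rpm=0)
set_airspeed(81.4): V ← 81.4 m/s
throttle_to(5821): rpm ← 5821
adjust_airspeed(+6.93): V ← 81.4 +6.93 = 88.33 m/s
adjust_airspeed(+2.63): V ← 88.33 +2.63 = 90.96 m/s
set_airspeed(8.68): V ← 8.68 m/s
final state: V = 8.68 m/s, rpm = 5821 → n = rpm/60 = 97.016667 rev/s
J = V / (n·D) = 8.68 / (97.016667 × 3.775) = 0.023700
regime bands: climb J<0.2996 | cruise [0.2996, 0.5992) | windmill J≥0.5992
J = 0.0237 → climb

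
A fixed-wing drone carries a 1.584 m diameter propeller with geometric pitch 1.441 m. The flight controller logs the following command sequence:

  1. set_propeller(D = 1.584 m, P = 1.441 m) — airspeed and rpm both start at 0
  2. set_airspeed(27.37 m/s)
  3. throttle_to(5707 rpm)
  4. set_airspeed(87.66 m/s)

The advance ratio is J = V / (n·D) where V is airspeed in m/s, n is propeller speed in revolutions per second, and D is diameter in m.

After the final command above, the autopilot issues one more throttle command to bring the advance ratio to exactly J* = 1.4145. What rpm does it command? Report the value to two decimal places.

set_propeller: D = 1.584 m, P = 1.441 m (p = P/D = 0.909722); state ← (V=0, rpm=0)
set_airspeed(27.37): V ← 27.37 m/s
throttle_to(5707): rpm ← 5707
set_airspeed(87.66): V ← 87.66 m/s
final state: V = 87.66 m/s, rpm = 5707 → n = rpm/60 = 95.116667 rev/s
target J* = 1.4145; solve J* = V/(n·D) for n: n = V/(J*·D) = 87.66/(1.4145 × 1.584) = 39.124008 rev/s
rpm = 60·n = 2347.440470

rpm = 2347.44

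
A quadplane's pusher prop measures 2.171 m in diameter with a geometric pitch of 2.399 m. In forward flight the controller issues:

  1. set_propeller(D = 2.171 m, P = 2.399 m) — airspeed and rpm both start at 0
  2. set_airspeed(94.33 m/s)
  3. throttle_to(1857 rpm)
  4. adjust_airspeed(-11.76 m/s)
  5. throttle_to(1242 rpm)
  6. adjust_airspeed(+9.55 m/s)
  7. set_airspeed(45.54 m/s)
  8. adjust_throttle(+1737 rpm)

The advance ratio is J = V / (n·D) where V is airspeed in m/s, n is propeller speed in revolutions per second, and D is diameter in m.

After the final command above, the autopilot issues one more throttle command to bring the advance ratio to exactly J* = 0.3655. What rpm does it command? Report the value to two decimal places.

rpm = 3443.48

set_propeller: D = 2.171 m, P = 2.399 m (p = P/D = 1.105021); state ← (V=0, rpm=0)
set_airspeed(94.33): V ← 94.33 m/s
throttle_to(1857): rpm ← 1857
adjust_airspeed(-11.76): V ← 94.33 -11.76 = 82.57 m/s
throttle_to(1242): rpm ← 1242
adjust_airspeed(+9.55): V ← 82.57 +9.55 = 92.12 m/s
set_airspeed(45.54): V ← 45.54 m/s
adjust_throttle(+1737): rpm ← 1242 +1737 = 2979
final state: V = 45.54 m/s, rpm = 2979 → n = rpm/60 = 49.650000 rev/s
target J* = 0.3655; solve J* = V/(n·D) for n: n = V/(J*·D) = 45.54/(0.3655 × 2.171) = 57.391268 rev/s
rpm = 60·n = 3443.476091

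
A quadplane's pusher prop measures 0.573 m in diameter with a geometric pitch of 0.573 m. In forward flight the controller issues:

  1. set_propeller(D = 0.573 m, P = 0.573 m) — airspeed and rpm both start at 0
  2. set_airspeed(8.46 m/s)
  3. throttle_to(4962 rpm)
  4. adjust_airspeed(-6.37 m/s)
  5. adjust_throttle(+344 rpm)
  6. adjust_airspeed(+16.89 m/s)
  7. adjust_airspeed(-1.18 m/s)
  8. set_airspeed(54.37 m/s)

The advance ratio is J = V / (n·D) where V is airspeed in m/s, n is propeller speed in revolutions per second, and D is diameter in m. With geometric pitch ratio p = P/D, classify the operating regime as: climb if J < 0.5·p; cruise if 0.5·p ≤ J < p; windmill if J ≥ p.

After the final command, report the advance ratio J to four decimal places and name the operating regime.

J = 1.0730, regime = windmill

set_propeller: D = 0.573 m, P = 0.573 m (p = P/D = 1.000000); state ← (V=0, rpm=0)
set_airspeed(8.46): V ← 8.46 m/s
throttle_to(4962): rpm ← 4962
adjust_airspeed(-6.37): V ← 8.46 -6.37 = 2.09 m/s
adjust_throttle(+344): rpm ← 4962 +344 = 5306
adjust_airspeed(+16.89): V ← 2.09 +16.89 = 18.98 m/s
adjust_airspeed(-1.18): V ← 18.98 -1.18 = 17.8 m/s
set_airspeed(54.37): V ← 54.37 m/s
final state: V = 54.37 m/s, rpm = 5306 → n = rpm/60 = 88.433333 rev/s
J = V / (n·D) = 54.37 / (88.433333 × 0.573) = 1.072973
regime bands: climb J<0.5000 | cruise [0.5000, 1.0000) | windmill J≥1.0000
J = 1.0730 → windmill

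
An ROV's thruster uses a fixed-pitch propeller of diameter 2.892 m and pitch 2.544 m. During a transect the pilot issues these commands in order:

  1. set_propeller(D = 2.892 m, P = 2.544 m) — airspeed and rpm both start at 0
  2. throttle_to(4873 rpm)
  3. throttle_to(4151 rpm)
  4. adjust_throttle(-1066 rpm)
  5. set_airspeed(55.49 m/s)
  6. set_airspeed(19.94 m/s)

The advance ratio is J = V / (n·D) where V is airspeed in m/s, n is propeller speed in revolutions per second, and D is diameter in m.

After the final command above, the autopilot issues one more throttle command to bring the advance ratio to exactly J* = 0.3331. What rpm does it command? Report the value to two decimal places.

set_propeller: D = 2.892 m, P = 2.544 m (p = P/D = 0.879668); state ← (V=0, rpm=0)
throttle_to(4873): rpm ← 4873
throttle_to(4151): rpm ← 4151
adjust_throttle(-1066): rpm ← 4151 -1066 = 3085
set_airspeed(55.49): V ← 55.49 m/s
set_airspeed(19.94): V ← 19.94 m/s
final state: V = 19.94 m/s, rpm = 3085 → n = rpm/60 = 51.416667 rev/s
target J* = 0.3331; solve J* = V/(n·D) for n: n = V/(J*·D) = 19.94/(0.3331 × 2.892) = 20.699137 rev/s
rpm = 60·n = 1241.948202

rpm = 1241.95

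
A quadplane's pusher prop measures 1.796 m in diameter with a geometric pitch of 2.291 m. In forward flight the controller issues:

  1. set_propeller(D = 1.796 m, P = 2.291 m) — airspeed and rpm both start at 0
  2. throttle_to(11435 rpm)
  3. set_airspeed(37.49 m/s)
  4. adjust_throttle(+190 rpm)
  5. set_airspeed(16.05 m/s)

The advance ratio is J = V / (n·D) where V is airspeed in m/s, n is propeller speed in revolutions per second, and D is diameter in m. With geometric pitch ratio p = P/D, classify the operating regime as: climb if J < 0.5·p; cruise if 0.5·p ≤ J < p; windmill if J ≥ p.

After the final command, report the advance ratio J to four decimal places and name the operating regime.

J = 0.0461, regime = climb

set_propeller: D = 1.796 m, P = 2.291 m (p = P/D = 1.275612); state ← (V=0, rpm=0)
throttle_to(11435): rpm ← 11435
set_airspeed(37.49): V ← 37.49 m/s
adjust_throttle(+190): rpm ← 11435 +190 = 11625
set_airspeed(16.05): V ← 16.05 m/s
final state: V = 16.05 m/s, rpm = 11625 → n = rpm/60 = 193.750000 rev/s
J = V / (n·D) = 16.05 / (193.750000 × 1.796) = 0.046124
regime bands: climb J<0.6378 | cruise [0.6378, 1.2756) | windmill J≥1.2756
J = 0.0461 → climb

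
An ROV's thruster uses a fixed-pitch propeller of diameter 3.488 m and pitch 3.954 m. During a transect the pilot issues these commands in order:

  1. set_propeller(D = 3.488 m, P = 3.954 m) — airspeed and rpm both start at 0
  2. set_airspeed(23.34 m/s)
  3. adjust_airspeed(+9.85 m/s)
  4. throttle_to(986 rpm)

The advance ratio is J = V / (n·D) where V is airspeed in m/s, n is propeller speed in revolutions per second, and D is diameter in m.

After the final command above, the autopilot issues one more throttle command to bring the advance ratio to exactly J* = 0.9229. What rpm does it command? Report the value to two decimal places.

set_propeller: D = 3.488 m, P = 3.954 m (p = P/D = 1.133601); state ← (V=0, rpm=0)
set_airspeed(23.34): V ← 23.34 m/s
adjust_airspeed(+9.85): V ← 23.34 +9.85 = 33.19 m/s
throttle_to(986): rpm ← 986
final state: V = 33.19 m/s, rpm = 986 → n = rpm/60 = 16.433333 rev/s
target J* = 0.9229; solve J* = V/(n·D) for n: n = V/(J*·D) = 33.19/(0.9229 × 3.488) = 10.310415 rev/s
rpm = 60·n = 618.624877

rpm = 618.62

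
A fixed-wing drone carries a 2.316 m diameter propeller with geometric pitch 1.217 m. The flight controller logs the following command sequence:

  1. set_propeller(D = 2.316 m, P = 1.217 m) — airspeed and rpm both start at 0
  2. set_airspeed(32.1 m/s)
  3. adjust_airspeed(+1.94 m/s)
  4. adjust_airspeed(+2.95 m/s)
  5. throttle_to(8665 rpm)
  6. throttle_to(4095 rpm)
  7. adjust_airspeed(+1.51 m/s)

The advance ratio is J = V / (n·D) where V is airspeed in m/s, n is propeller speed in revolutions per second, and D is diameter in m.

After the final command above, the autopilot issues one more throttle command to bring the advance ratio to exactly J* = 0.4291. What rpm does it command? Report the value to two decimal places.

set_propeller: D = 2.316 m, P = 1.217 m (p = P/D = 0.525475); state ← (V=0, rpm=0)
set_airspeed(32.1): V ← 32.1 m/s
adjust_airspeed(+1.94): V ← 32.1 +1.94 = 34.04 m/s
adjust_airspeed(+2.95): V ← 34.04 +2.95 = 36.99 m/s
throttle_to(8665): rpm ← 8665
throttle_to(4095): rpm ← 4095
adjust_airspeed(+1.51): V ← 36.99 +1.51 = 38.5 m/s
final state: V = 38.5 m/s, rpm = 4095 → n = rpm/60 = 68.250000 rev/s
target J* = 0.4291; solve J* = V/(n·D) for n: n = V/(J*·D) = 38.5/(0.4291 × 2.316) = 38.740361 rev/s
rpm = 60·n = 2324.421642

rpm = 2324.42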